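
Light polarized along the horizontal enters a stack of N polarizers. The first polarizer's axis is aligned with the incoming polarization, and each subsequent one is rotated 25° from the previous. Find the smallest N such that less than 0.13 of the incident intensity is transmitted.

N = 12

First polarizer is aligned with the polarization: full transmission.
Each further stage multiplies by cos²(25°) = 0.8214.
After N polarizers: T = 0.8214^(N−1). Require T < 0.13 ⇒ N−1 > ln(0.13)/ln(0.8214) = 10.37, so N−1 ≥ 11 and N = 12.
Check: N=12 gives T = 0.1148 < 0.13; N=11 gives T = 0.1398.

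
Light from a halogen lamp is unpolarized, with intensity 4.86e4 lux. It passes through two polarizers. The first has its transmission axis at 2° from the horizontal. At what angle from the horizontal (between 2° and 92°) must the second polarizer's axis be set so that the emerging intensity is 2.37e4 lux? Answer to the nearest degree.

Unpolarized light through the first polarizer → I₁ = ½ I₀, now polarized at 2°.
Target fraction: 2.37e4 / 4.86e4 lux = 0.4877 of I₀.
Need I₂/I₀ = 0.4877, so cos²(θ − 2°) = 0.4877 / 0.5 = 0.9753.
θ − 2° = arccos(√0.9753) = 9.0°, giving θ ≈ 2 + 9.0 = 11.0°.

θ ≈ 11°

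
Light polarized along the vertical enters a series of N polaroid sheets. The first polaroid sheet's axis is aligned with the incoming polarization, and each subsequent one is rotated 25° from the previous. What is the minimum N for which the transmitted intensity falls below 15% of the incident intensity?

N = 11

First polarizer is aligned with the polarization: full transmission.
Each further stage multiplies by cos²(25°) = 0.8214.
After N polarizers: T = 0.8214^(N−1). Require T < 0.15 ⇒ N−1 > ln(0.15)/ln(0.8214) = 9.64, so N−1 ≥ 10 and N = 11.
Check: N=11 gives T = 0.1398 < 0.15; N=10 gives T = 0.1702.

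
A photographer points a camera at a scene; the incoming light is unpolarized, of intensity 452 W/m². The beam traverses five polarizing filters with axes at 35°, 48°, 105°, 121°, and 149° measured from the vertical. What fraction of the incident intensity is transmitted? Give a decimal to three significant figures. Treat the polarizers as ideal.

I/I₀ ≈ 0.101

Unpolarized light through the first polarizer → I₁ = 452 W/m²/2 = 226 W/m², polarized at 35°.
I₂ = I₁ · cos²(13°) = 226 · 0.9494 = 214.6 W/m².
I₃ = I₂ · cos²(57°) = 214.6 · 0.2966 = 63.65 W/m².
I₄ = I₃ · cos²(16°) = 63.65 · 0.924 = 58.81 W/m².
I₅ = I₄ · cos²(28°) = 58.81 · 0.7796 = 45.85 W/m².
Transmitted fraction = 0.1014.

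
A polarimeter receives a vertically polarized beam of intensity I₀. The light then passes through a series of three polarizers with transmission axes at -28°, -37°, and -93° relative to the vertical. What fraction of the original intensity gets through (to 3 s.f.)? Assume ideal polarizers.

≈ 0.238 I₀

By Malus's law, I₁ = I₀ cos²(-28° − 0°) = I₀ cos²(28°) = 0.7796 I₀.
I₂ = I₁ cos²(-37° + 28°) = 0.7796 I₀ · cos²(9°) = 0.7605 I₀.
I₃ = I₂ cos²(-93° + 37°) = 0.7605 I₀ · cos²(56°) = 0.2378 I₀.
Transmitted fraction = 0.2378.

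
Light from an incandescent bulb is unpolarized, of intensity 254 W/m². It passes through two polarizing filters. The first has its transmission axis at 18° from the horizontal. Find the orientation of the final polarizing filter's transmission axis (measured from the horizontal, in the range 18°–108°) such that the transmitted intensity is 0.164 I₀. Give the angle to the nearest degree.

Unpolarized light through the first polarizer → I₁ = ½ I₀, now polarized at 18°.
Need I₂/I₀ = 0.164, so cos²(θ − 18°) = 0.164 / 0.5 = 0.328.
θ − 18° = arccos(√0.328) = 55.1°, giving θ ≈ 18 + 55.1 = 73.1°.

θ ≈ 73°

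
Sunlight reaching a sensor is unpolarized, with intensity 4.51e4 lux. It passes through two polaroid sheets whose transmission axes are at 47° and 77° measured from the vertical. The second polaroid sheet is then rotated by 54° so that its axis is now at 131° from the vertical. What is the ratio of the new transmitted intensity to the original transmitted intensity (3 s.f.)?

Before rotation:
Unpolarized light through the first polarizer → I₁ = ½ I₀, now polarized at 47°.
I₂ = I₁ cos²(77° − 47°) = 0.5 I₀ · cos²(30°) = 0.375 I₀.
After rotation:
Unpolarized light through the first polarizer → I₁ = ½ I₀, now polarized at 47°.
I₂ = I₁ cos²(131° − 47°) = 0.5 I₀ · cos²(84°) = 0.005463 I₀.
Ratio = 0.005463 / 0.375 = 0.01457.

I_new/I_old ≈ 0.0146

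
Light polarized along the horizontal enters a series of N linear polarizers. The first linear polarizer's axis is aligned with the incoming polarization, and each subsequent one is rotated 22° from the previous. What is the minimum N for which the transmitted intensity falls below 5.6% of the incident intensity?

N = 21

First polarizer is aligned with the polarization: full transmission.
Each further stage multiplies by cos²(22°) = 0.8597.
After N polarizers: T = 0.8597^(N−1). Require T < 0.056 ⇒ N−1 > ln(0.056)/ln(0.8597) = 19.06, so N−1 ≥ 20 and N = 21.
Check: N=21 gives T = 0.0486 < 0.056; N=20 gives T = 0.05653.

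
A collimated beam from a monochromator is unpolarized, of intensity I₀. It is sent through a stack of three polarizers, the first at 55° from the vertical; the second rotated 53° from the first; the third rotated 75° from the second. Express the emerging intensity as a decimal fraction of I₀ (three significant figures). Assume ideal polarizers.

≈ 0.0121 I₀

Unpolarized light through the first polarizer → I₁ = ½ I₀, now polarized at 55°.
I₂ = I₁ cos²(53°) = 0.5 · 0.3622 I₀ = 0.1811 I₀.
I₃ = I₂ cos²(75°) = 0.1811 · 0.06699 I₀ = 0.01213 I₀.
Transmitted fraction = 0.01213.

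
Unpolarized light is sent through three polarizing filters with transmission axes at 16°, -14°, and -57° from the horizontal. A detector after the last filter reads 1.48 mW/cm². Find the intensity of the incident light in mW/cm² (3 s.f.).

Unpolarized light through the first polarizer → I₁ = ½ I₀, now polarized at 16°.
I₂ = I₁ cos²(-14° − 16°) = 0.5 I₀ · cos²(30°) = 0.375 I₀.
I₃ = I₂ cos²(-57° + 14°) = 0.375 I₀ · cos²(43°) = 0.2006 I₀.
So 1.48 mW/cm² = 0.2006 I₀, giving I₀ = 1.48/0.2006 = 7.379 mW/cm².

I₀ ≈ 7.38 mW/cm²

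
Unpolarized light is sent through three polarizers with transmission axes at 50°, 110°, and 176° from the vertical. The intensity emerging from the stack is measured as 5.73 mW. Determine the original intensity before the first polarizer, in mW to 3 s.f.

I₀ ≈ 277 mW

Unpolarized light through the first polarizer → I₁ = ½ I₀, now polarized at 50°.
I₂ = I₁ cos²(110° − 50°) = 0.5 I₀ · cos²(60°) = 0.125 I₀.
I₃ = I₂ cos²(176° − 110°) = 0.125 I₀ · cos²(66°) = 0.02068 I₀.
So 5.73 mW = 0.02068 I₀, giving I₀ = 5.73/0.02068 = 277.1 mW.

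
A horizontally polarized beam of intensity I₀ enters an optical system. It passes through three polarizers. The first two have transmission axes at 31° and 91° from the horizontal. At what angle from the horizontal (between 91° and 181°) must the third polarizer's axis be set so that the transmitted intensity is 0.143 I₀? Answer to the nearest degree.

By Malus's law, I₁ = I₀ cos²(31° − 0°) = I₀ cos²(31°) = 0.7347 I₀.
I₂ = I₁ cos²(91° − 31°) = 0.7347 I₀ · cos²(60°) = 0.1837 I₀.
Need I₃/I₀ = 0.143, so cos²(θ − 91°) = 0.143 / 0.1837 = 0.7785.
θ − 91° = arccos(√0.7785) = 28.1°, giving θ ≈ 91 + 28.1 = 119.1°.

θ ≈ 119°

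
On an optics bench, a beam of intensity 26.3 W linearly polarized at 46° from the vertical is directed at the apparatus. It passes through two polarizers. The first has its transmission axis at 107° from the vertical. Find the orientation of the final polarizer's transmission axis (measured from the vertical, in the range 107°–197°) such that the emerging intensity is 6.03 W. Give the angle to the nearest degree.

I₁ = I₀ cos²(107° − 46°) = I₀ cos²(61°) = 0.235 I₀.
Target fraction: 6.03 / 26.3 W = 0.2293 of I₀.
Need I₂/I₀ = 0.2293, so cos²(θ − 107°) = 0.2293 / 0.235 = 0.9755.
θ − 107° = arccos(√0.9755) = 9.0°, giving θ ≈ 107 + 9.0 = 116.0°.

θ ≈ 116°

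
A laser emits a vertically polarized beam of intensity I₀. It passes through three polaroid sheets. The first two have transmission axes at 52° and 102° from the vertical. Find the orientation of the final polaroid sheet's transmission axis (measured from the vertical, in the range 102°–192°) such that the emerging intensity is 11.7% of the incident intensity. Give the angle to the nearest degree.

θ ≈ 132°

I₁ = I₀ cos²(52° − 0°) = I₀ cos²(52°) = 0.379 I₀.
I₂ = I₁ cos²(102° − 52°) = 0.379 I₀ · cos²(50°) = 0.1566 I₀.
Need I₃/I₀ = 0.117, so cos²(θ − 102°) = 0.117 / 0.1566 = 0.7471.
θ − 102° = arccos(√0.7471) = 30.2°, giving θ ≈ 102 + 30.2 = 132.2°.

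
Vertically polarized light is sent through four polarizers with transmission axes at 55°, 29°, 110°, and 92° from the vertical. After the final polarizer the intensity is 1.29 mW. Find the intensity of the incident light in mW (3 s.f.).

I₀ ≈ 219 mW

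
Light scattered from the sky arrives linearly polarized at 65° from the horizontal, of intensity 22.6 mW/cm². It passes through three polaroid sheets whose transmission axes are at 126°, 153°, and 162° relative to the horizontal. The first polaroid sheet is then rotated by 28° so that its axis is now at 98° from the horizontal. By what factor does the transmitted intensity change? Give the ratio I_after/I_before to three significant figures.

Before rotation:
I₁ = I₀ cos²(126° − 65°) = I₀ cos²(61°) = 0.235 I₀.
I₂ = I₁ cos²(153° − 126°) = 0.235 I₀ · cos²(27°) = 0.1866 I₀.
I₃ = I₂ cos²(162° − 153°) = 0.1866 I₀ · cos²(9°) = 0.182 I₀.
After rotation:
I₁ = I₀ cos²(98° − 65°) = I₀ cos²(33°) = 0.7034 I₀.
I₂ = I₁ cos²(153° − 98°) = 0.7034 I₀ · cos²(55°) = 0.2314 I₀.
I₃ = I₂ cos²(162° − 153°) = 0.2314 I₀ · cos²(9°) = 0.2257 I₀.
Ratio = 0.2257 / 0.182 = 1.24.

I_new/I_old ≈ 1.24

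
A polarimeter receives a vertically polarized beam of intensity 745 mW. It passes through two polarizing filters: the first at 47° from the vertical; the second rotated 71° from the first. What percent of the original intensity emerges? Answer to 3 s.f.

I₁ = 745 mW · cos²(47°) = 346.5 mW.
I₂ = I₁ · cos²(71°) = 346.5 · 0.106 = 36.73 mW.
That is 4.93% of the incident intensity.

≈ 4.93%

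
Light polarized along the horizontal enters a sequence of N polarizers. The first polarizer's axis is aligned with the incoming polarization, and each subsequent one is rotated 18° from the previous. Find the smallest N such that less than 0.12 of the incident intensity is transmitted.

First polarizer is aligned with the polarization: full transmission.
Each further stage multiplies by cos²(18°) = 0.9045.
After N polarizers: T = 0.9045^(N−1). Require T < 0.12 ⇒ N−1 > ln(0.12)/ln(0.9045) = 21.13, so N−1 ≥ 22 and N = 23.
Check: N=23 gives T = 0.1099 < 0.12; N=22 gives T = 0.1215.

N = 23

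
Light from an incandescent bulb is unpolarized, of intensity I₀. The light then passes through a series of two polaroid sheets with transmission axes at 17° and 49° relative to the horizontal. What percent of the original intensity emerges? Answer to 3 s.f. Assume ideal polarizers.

Unpolarized light through the first polarizer → I₁ = ½ I₀, now polarized at 17°.
I₂ = I₁ cos²(49° − 17°) = 0.5 I₀ · cos²(32°) = 0.3596 I₀.
That is 35.96% of the incident intensity.

≈ 36.0%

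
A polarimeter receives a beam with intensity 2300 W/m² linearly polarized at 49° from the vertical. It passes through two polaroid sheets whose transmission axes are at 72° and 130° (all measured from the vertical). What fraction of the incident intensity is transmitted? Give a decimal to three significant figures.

I/I₀ ≈ 0.238

By Malus's law, I₁ = 2300 W/m² · cos²(23°) = 1949 W/m².
I₂ = I₁ · cos²(58°) = 1949 · 0.2808 = 547.3 W/m².
Transmitted fraction = 0.2379.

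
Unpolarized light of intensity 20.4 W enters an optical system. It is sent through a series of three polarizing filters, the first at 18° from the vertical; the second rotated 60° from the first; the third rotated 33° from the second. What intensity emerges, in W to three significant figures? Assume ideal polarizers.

I ≈ 1.79 W

Unpolarized light through the first polarizer → I₁ = 20.4 W/2 = 10.2 W, polarized at 18°.
I₂ = I₁ · cos²(60°) = 10.2 · 0.25 = 2.55 W.
I₃ = I₂ · cos²(33°) = 2.55 · 0.7034 = 1.794 W.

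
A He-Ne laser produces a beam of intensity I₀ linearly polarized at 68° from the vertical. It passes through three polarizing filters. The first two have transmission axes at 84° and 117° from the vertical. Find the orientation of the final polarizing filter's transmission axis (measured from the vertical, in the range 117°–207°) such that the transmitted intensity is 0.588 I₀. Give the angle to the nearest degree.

θ ≈ 135°

I₁ = I₀ cos²(84° − 68°) = I₀ cos²(16°) = 0.924 I₀.
I₂ = I₁ cos²(117° − 84°) = 0.924 I₀ · cos²(33°) = 0.6499 I₀.
Need I₃/I₀ = 0.588, so cos²(θ − 117°) = 0.588 / 0.6499 = 0.9047.
θ − 117° = arccos(√0.9047) = 18.0°, giving θ ≈ 117 + 18.0 = 135.0°.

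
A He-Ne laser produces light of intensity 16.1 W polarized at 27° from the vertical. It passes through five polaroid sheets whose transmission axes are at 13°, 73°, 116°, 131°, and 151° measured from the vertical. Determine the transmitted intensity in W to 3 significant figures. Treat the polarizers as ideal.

I ≈ 1.67 W

I₁ = 16.1 W · cos²(14°) = 15.16 W.
I₂ = I₁ · cos²(60°) = 15.16 · 0.25 = 3.789 W.
I₃ = I₂ · cos²(43°) = 3.789 · 0.5349 = 2.027 W.
I₄ = I₃ · cos²(15°) = 2.027 · 0.933 = 1.891 W.
I₅ = I₄ · cos²(20°) = 1.891 · 0.883 = 1.67 W.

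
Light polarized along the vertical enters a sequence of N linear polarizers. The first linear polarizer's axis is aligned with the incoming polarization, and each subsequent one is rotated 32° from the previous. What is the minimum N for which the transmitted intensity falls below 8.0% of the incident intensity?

First polarizer is aligned with the polarization: full transmission.
Each further stage multiplies by cos²(32°) = 0.7192.
After N polarizers: T = 0.7192^(N−1). Require T < 0.080 ⇒ N−1 > ln(0.080)/ln(0.7192) = 7.66, so N−1 ≥ 8 and N = 9.
Check: N=9 gives T = 0.07157 < 0.080; N=8 gives T = 0.09951.

N = 9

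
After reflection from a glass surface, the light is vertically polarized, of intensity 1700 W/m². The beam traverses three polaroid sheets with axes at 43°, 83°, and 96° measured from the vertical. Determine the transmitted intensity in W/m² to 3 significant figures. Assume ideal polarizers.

I₁ = 1700 W/m² · cos²(43°) = 909.3 W/m².
I₂ = I₁ · cos²(40°) = 909.3 · 0.5868 = 533.6 W/m².
I₃ = I₂ · cos²(13°) = 533.6 · 0.9494 = 506.6 W/m².

I ≈ 507 W/m²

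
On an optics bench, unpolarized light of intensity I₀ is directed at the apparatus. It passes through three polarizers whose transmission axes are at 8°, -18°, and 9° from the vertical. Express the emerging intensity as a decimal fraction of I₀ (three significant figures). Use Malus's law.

Unpolarized light through the first polarizer → I₁ = ½ I₀, now polarized at 8°.
I₂ = I₁ cos²(-18° − 8°) = 0.5 I₀ · cos²(26°) = 0.4039 I₀.
I₃ = I₂ cos²(9° + 18°) = 0.4039 I₀ · cos²(27°) = 0.3207 I₀.
Transmitted fraction = 0.3207.

≈ 0.321 I₀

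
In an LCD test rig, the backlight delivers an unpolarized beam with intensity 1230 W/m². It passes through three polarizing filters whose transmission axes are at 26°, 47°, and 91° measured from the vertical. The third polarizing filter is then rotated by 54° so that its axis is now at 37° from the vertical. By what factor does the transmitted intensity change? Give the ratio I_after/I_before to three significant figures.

Before rotation:
Unpolarized light through the first polarizer → I₁ = ½ I₀, now polarized at 26°.
I₂ = I₁ cos²(47° − 26°) = 0.5 I₀ · cos²(21°) = 0.4358 I₀.
I₃ = I₂ cos²(91° − 47°) = 0.4358 I₀ · cos²(44°) = 0.2255 I₀.
After rotation:
Unpolarized light through the first polarizer → I₁ = ½ I₀, now polarized at 26°.
I₂ = I₁ cos²(47° − 26°) = 0.5 I₀ · cos²(21°) = 0.4358 I₀.
I₃ = I₂ cos²(37° − 47°) = 0.4358 I₀ · cos²(10°) = 0.4226 I₀.
Ratio = 0.4226 / 0.2255 = 1.874.

I_new/I_old ≈ 1.87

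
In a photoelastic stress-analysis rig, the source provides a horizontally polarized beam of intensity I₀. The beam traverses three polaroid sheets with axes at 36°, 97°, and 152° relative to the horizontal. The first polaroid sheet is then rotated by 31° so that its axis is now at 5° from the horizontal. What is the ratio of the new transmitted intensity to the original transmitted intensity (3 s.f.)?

I_new/I_old ≈ 0.00786

Before rotation:
By Malus's law, I₁ = I₀ cos²(36° − 0°) = I₀ cos²(36°) = 0.6545 I₀.
I₂ = I₁ cos²(97° − 36°) = 0.6545 I₀ · cos²(61°) = 0.1538 I₀.
I₃ = I₂ cos²(152° − 97°) = 0.1538 I₀ · cos²(55°) = 0.05061 I₀.
After rotation:
I₁ = I₀ cos²(5° − 0°) = I₀ cos²(5°) = 0.9924 I₀.
Angle between axes 1 and 2: 88°. I₂ = 0.9924 I₀ · cos²(88°) = 0.001209 I₀.
I₃ = I₂ cos²(152° − 97°) = 0.001209 I₀ · cos²(55°) = 0.0003977 I₀.
Ratio = 0.0003977 / 0.05061 = 0.007857.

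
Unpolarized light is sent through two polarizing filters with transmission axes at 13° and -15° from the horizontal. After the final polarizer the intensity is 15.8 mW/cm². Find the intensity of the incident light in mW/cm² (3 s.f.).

Unpolarized light through the first polarizer → I₁ = ½ I₀, now polarized at 13°.
I₂ = I₁ cos²(-15° − 13°) = 0.5 I₀ · cos²(28°) = 0.3898 I₀.
So 15.8 mW/cm² = 0.3898 I₀, giving I₀ = 15.8/0.3898 = 40.53 mW/cm².

I₀ ≈ 40.5 mW/cm²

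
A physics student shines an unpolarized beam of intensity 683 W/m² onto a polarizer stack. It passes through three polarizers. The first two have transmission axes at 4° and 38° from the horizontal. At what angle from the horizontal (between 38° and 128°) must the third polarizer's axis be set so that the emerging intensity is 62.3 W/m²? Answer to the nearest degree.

θ ≈ 97°

Unpolarized light through the first polarizer → I₁ = ½ I₀, now polarized at 4°.
I₂ = I₁ cos²(38° − 4°) = 0.5 I₀ · cos²(34°) = 0.3437 I₀.
Target fraction: 62.3 / 683 W/m² = 0.09122 of I₀.
Need I₃/I₀ = 0.09122, so cos²(θ − 38°) = 0.09122 / 0.3437 = 0.2654.
θ − 38° = arccos(√0.2654) = 59.0°, giving θ ≈ 38 + 59.0 = 97.0°.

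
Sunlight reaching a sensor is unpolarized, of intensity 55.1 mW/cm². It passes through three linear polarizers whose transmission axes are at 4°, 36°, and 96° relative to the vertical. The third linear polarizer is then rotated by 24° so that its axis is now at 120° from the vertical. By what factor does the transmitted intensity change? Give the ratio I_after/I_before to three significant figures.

I_new/I_old ≈ 0.0437

Before rotation:
Unpolarized light through the first polarizer → I₁ = ½ I₀, now polarized at 4°.
I₂ = I₁ cos²(36° − 4°) = 0.5 I₀ · cos²(32°) = 0.3596 I₀.
I₃ = I₂ cos²(96° − 36°) = 0.3596 I₀ · cos²(60°) = 0.0899 I₀.
After rotation:
Unpolarized light through the first polarizer → I₁ = ½ I₀, now polarized at 4°.
I₂ = I₁ cos²(36° − 4°) = 0.5 I₀ · cos²(32°) = 0.3596 I₀.
I₃ = I₂ cos²(120° − 36°) = 0.3596 I₀ · cos²(84°) = 0.003929 I₀.
Ratio = 0.003929 / 0.0899 = 0.0437.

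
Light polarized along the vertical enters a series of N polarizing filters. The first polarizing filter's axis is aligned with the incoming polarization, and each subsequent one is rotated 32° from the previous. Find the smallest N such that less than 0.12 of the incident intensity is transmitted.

First polarizer is aligned with the polarization: full transmission.
Each further stage multiplies by cos²(32°) = 0.7192.
After N polarizers: T = 0.7192^(N−1). Require T < 0.12 ⇒ N−1 > ln(0.12)/ln(0.7192) = 6.43, so N−1 ≥ 7 and N = 8.
Check: N=8 gives T = 0.09951 < 0.12; N=7 gives T = 0.1384.

N = 8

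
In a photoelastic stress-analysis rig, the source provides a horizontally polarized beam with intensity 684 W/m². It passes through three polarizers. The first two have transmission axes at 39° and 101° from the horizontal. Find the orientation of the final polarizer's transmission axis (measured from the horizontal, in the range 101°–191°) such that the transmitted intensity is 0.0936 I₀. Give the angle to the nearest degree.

θ ≈ 134°

By Malus's law, I₁ = I₀ cos²(39° − 0°) = I₀ cos²(39°) = 0.604 I₀.
I₂ = I₁ cos²(101° − 39°) = 0.604 I₀ · cos²(62°) = 0.1331 I₀.
Need I₃/I₀ = 0.0936, so cos²(θ − 101°) = 0.0936 / 0.1331 = 0.7032.
θ − 101° = arccos(√0.7032) = 33.0°, giving θ ≈ 101 + 33.0 = 134.0°.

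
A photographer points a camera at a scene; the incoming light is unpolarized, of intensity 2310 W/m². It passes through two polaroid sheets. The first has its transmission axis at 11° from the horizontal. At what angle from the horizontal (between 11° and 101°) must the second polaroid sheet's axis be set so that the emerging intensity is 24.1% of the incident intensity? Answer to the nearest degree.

θ ≈ 57°

Unpolarized light through the first polarizer → I₁ = ½ I₀, now polarized at 11°.
Need I₂/I₀ = 0.241, so cos²(θ − 11°) = 0.241 / 0.5 = 0.482.
θ − 11° = arccos(√0.482) = 46.0°, giving θ ≈ 11 + 46.0 = 57.0°.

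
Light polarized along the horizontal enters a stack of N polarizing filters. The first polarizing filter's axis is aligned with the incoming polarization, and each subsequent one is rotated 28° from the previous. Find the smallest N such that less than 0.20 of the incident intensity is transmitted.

N = 8

First polarizer is aligned with the polarization: full transmission.
Each further stage multiplies by cos²(28°) = 0.7796.
After N polarizers: T = 0.7796^(N−1). Require T < 0.20 ⇒ N−1 > ln(0.20)/ln(0.7796) = 6.46, so N−1 ≥ 7 and N = 8.
Check: N=8 gives T = 0.175 < 0.20; N=7 gives T = 0.2245.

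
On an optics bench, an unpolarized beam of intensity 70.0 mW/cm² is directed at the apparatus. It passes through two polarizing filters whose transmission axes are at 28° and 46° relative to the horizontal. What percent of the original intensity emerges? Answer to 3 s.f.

Unpolarized light through the first polarizer → I₁ = 70.0 mW/cm²/2 = 35 mW/cm², polarized at 28°.
I₂ = I₁ · cos²(18°) = 35 · 0.9045 = 31.66 mW/cm².
That is 45.23% of the incident intensity.

≈ 45.2%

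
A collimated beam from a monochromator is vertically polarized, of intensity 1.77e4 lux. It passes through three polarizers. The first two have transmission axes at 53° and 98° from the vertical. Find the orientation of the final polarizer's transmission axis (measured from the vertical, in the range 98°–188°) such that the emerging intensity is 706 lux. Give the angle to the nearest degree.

θ ≈ 160°

I₁ = I₀ cos²(53° − 0°) = I₀ cos²(53°) = 0.3622 I₀.
I₂ = I₁ cos²(98° − 53°) = 0.3622 I₀ · cos²(45°) = 0.1811 I₀.
Target fraction: 706 / 1.77e4 lux = 0.03989 of I₀.
Need I₃/I₀ = 0.03989, so cos²(θ − 98°) = 0.03989 / 0.1811 = 0.2203.
θ − 98° = arccos(√0.2203) = 62.0°, giving θ ≈ 98 + 62.0 = 160.0°.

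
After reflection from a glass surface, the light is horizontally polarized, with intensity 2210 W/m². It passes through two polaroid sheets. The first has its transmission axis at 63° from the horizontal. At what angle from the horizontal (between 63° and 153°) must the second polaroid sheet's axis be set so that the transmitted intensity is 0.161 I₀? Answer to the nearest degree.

By Malus's law, I₁ = I₀ cos²(63° − 0°) = I₀ cos²(63°) = 0.2061 I₀.
Need I₂/I₀ = 0.161, so cos²(θ − 63°) = 0.161 / 0.2061 = 0.7811.
θ − 63° = arccos(√0.7811) = 27.9°, giving θ ≈ 63 + 27.9 = 90.9°.

θ ≈ 91°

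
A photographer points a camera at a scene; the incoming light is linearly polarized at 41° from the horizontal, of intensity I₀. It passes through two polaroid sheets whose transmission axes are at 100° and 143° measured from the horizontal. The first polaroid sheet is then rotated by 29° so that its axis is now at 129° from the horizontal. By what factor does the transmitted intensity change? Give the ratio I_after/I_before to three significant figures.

I_new/I_old ≈ 0.00808

Before rotation:
I₁ = I₀ cos²(100° − 41°) = I₀ cos²(59°) = 0.2653 I₀.
I₂ = I₁ cos²(143° − 100°) = 0.2653 I₀ · cos²(43°) = 0.1419 I₀.
After rotation:
I₁ = I₀ cos²(129° − 41°) = I₀ cos²(88°) = 0.001218 I₀.
I₂ = I₁ cos²(143° − 129°) = 0.001218 I₀ · cos²(14°) = 0.001147 I₀.
Ratio = 0.001147 / 0.1419 = 0.008082.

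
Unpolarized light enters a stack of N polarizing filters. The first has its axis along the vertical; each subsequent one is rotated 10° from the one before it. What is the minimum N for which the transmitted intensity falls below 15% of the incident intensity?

First polarizer halves the unpolarized light: factor 1/2.
Each further stage multiplies by cos²(10°) = 0.9698.
After N polarizers: T = 0.5·0.9698^(N−1). Require T < 0.15 ⇒ N−1 > ln(0.15/0.5)/ln(0.9698) = 39.32, so N−1 ≥ 40 and N = 41.
Check: N=41 gives T = 0.1469 < 0.15; N=40 gives T = 0.1515.

N = 41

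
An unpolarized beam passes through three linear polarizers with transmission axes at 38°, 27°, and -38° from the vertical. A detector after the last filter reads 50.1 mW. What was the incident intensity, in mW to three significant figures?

I₀ ≈ 582 mW

Unpolarized light through the first polarizer → I₁ = ½ I₀, now polarized at 38°.
I₂ = I₁ cos²(27° − 38°) = 0.5 I₀ · cos²(11°) = 0.4818 I₀.
I₃ = I₂ cos²(-38° − 27°) = 0.4818 I₀ · cos²(65°) = 0.08605 I₀.
So 50.1 mW = 0.08605 I₀, giving I₀ = 50.1/0.08605 = 582.2 mW.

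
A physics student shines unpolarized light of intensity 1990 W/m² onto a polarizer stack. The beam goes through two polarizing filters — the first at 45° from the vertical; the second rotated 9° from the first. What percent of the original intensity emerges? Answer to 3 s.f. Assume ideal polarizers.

≈ 48.8%

Unpolarized light through the first polarizer → I₁ = 1990 W/m²/2 = 995 W/m², polarized at 45°.
I₂ = I₁ · cos²(9°) = 995 · 0.9755 = 970.7 W/m².
That is 48.78% of the incident intensity.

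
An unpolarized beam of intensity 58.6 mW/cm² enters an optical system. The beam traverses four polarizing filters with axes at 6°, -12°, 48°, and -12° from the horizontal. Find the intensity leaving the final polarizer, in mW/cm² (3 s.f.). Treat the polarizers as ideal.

Unpolarized light through the first polarizer → I₁ = 58.6 mW/cm²/2 = 29.3 mW/cm², polarized at 6°.
I₂ = I₁ · cos²(18°) = 29.3 · 0.9045 = 26.5 mW/cm².
I₃ = I₂ · cos²(60°) = 26.5 · 0.25 = 6.626 mW/cm².
I₄ = I₃ · cos²(60°) = 6.626 · 0.25 = 1.656 mW/cm².

I ≈ 1.66 mW/cm²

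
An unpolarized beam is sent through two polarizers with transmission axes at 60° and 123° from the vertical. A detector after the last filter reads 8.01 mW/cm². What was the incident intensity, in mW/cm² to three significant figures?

I₀ ≈ 77.7 mW/cm²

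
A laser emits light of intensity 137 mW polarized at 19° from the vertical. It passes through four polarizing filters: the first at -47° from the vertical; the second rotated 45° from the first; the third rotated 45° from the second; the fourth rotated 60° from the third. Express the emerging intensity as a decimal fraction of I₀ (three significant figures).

By Malus's law, I₁ = 137 mW · cos²(66°) = 22.66 mW.
I₂ = I₁ · cos²(45°) = 22.66 · 0.5 = 11.33 mW.
I₃ = I₂ · cos²(45°) = 11.33 · 0.5 = 5.666 mW.
I₄ = I₃ · cos²(60°) = 5.666 · 0.25 = 1.417 mW.
Transmitted fraction = 0.01034.

I/I₀ ≈ 0.0103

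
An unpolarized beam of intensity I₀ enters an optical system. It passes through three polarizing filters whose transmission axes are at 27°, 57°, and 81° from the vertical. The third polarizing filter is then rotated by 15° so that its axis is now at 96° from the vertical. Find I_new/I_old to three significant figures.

I_new/I_old ≈ 0.724

Before rotation:
Unpolarized light through the first polarizer → I₁ = ½ I₀, now polarized at 27°.
I₂ = I₁ cos²(57° − 27°) = 0.5 I₀ · cos²(30°) = 0.375 I₀.
I₃ = I₂ cos²(81° − 57°) = 0.375 I₀ · cos²(24°) = 0.313 I₀.
After rotation:
Unpolarized light through the first polarizer → I₁ = ½ I₀, now polarized at 27°.
I₂ = I₁ cos²(57° − 27°) = 0.5 I₀ · cos²(30°) = 0.375 I₀.
I₃ = I₂ cos²(96° − 57°) = 0.375 I₀ · cos²(39°) = 0.2265 I₀.
Ratio = 0.2265 / 0.313 = 0.7237.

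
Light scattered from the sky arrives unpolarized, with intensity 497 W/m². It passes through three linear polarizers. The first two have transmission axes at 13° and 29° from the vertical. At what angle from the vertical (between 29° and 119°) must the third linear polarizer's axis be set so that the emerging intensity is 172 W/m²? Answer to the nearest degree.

Unpolarized light through the first polarizer → I₁ = ½ I₀, now polarized at 13°.
I₂ = I₁ cos²(29° − 13°) = 0.5 I₀ · cos²(16°) = 0.462 I₀.
Target fraction: 172 / 497 W/m² = 0.3461 of I₀.
Need I₃/I₀ = 0.3461, so cos²(θ − 29°) = 0.3461 / 0.462 = 0.7491.
θ − 29° = arccos(√0.7491) = 30.1°, giving θ ≈ 29 + 30.1 = 59.1°.

θ ≈ 59°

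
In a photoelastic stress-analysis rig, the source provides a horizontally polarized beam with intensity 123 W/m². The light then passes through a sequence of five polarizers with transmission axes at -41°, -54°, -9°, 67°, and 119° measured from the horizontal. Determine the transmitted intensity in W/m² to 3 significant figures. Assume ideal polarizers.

By Malus's law, I₁ = 123 W/m² · cos²(41°) = 70.06 W/m².
I₂ = I₁ · cos²(13°) = 70.06 · 0.9494 = 66.51 W/m².
I₃ = I₂ · cos²(45°) = 66.51 · 0.5 = 33.26 W/m².
I₄ = I₃ · cos²(76°) = 33.26 · 0.05853 = 1.946 W/m².
I₅ = I₄ · cos²(52°) = 1.946 · 0.379 = 0.7378 W/m².

I ≈ 0.738 W/m²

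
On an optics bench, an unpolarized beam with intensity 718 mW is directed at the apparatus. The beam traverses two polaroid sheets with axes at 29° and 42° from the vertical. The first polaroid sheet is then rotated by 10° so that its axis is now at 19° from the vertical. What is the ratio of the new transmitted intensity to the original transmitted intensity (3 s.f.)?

I_new/I_old ≈ 0.892

Before rotation:
Unpolarized light through the first polarizer → I₁ = ½ I₀, now polarized at 29°.
I₂ = I₁ cos²(42° − 29°) = 0.5 I₀ · cos²(13°) = 0.4747 I₀.
After rotation:
Unpolarized light through the first polarizer → I₁ = ½ I₀, now polarized at 19°.
I₂ = I₁ cos²(42° − 19°) = 0.5 I₀ · cos²(23°) = 0.4237 I₀.
Ratio = 0.4237 / 0.4747 = 0.8925.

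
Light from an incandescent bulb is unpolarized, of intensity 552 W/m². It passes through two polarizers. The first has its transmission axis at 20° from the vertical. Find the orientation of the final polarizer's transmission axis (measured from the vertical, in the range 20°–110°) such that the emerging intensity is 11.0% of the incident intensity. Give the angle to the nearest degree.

Unpolarized light through the first polarizer → I₁ = ½ I₀, now polarized at 20°.
Need I₂/I₀ = 0.11, so cos²(θ − 20°) = 0.11 / 0.5 = 0.22.
θ − 20° = arccos(√0.22) = 62.0°, giving θ ≈ 20 + 62.0 = 82.0°.

θ ≈ 82°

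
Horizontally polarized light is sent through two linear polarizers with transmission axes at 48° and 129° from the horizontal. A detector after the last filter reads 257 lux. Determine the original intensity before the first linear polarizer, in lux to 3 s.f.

I₀ ≈ 2.35e4 lux

I₁ = I₀ cos²(48° − 0°) = I₀ cos²(48°) = 0.4477 I₀.
I₂ = I₁ cos²(129° − 48°) = 0.4477 I₀ · cos²(81°) = 0.01096 I₀.
So 257 lux = 0.01096 I₀, giving I₀ = 257/0.01096 = 2.346e+04 lux.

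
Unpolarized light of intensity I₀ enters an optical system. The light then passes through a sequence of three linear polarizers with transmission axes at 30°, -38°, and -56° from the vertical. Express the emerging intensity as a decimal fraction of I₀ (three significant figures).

≈ 0.0635 I₀

Unpolarized light through the first polarizer → I₁ = ½ I₀, now polarized at 30°.
I₂ = I₁ cos²(-38° − 30°) = 0.5 I₀ · cos²(68°) = 0.07017 I₀.
I₃ = I₂ cos²(-56° + 38°) = 0.07017 I₀ · cos²(18°) = 0.06346 I₀.
Transmitted fraction = 0.06346.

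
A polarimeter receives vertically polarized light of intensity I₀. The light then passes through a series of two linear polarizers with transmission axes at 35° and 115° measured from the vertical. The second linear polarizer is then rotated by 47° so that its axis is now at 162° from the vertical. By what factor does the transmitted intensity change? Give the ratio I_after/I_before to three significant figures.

I_new/I_old ≈ 12.0

Before rotation:
By Malus's law, I₁ = I₀ cos²(35° − 0°) = I₀ cos²(35°) = 0.671 I₀.
I₂ = I₁ cos²(115° − 35°) = 0.671 I₀ · cos²(80°) = 0.02023 I₀.
After rotation:
I₁ = I₀ cos²(35° − 0°) = I₀ cos²(35°) = 0.671 I₀.
Angle between axes 1 and 2: 53°. I₂ = 0.671 I₀ · cos²(53°) = 0.243 I₀.
Ratio = 0.243 / 0.02023 = 12.01.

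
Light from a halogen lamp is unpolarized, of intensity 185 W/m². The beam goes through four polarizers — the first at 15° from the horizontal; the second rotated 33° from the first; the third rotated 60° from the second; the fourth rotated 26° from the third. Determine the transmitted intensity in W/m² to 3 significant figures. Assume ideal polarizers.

I ≈ 13.1 W/m²

Unpolarized light through the first polarizer → I₁ = 185 W/m²/2 = 92.5 W/m², polarized at 15°.
I₂ = I₁ · cos²(33°) = 92.5 · 0.7034 = 65.06 W/m².
I₃ = I₂ · cos²(60°) = 65.06 · 0.25 = 16.27 W/m².
I₄ = I₃ · cos²(26°) = 16.27 · 0.8078 = 13.14 W/m².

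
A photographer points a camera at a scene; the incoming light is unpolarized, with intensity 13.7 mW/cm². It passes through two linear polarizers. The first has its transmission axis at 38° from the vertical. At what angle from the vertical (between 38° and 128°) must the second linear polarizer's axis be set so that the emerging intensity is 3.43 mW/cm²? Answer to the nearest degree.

θ ≈ 83°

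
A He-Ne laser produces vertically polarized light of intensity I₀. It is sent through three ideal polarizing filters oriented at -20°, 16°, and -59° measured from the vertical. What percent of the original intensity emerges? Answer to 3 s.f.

≈ 3.87%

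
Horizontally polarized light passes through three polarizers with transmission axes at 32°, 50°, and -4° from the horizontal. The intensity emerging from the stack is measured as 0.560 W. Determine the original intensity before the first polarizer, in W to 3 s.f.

I₁ = I₀ cos²(32° − 0°) = I₀ cos²(32°) = 0.7192 I₀.
I₂ = I₁ cos²(50° − 32°) = 0.7192 I₀ · cos²(18°) = 0.6505 I₀.
I₃ = I₂ cos²(-4° − 50°) = 0.6505 I₀ · cos²(54°) = 0.2247 I₀.
So 0.560 W = 0.2247 I₀, giving I₀ = 0.560/0.2247 = 2.492 W.

I₀ ≈ 2.49 W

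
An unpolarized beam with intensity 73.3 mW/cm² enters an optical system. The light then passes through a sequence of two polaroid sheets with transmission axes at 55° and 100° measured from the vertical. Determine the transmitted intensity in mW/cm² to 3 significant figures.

I ≈ 18.3 mW/cm²

Unpolarized light through the first polarizer → I₁ = 73.3 mW/cm²/2 = 36.65 mW/cm², polarized at 55°.
I₂ = I₁ · cos²(45°) = 36.65 · 0.5 = 18.33 mW/cm².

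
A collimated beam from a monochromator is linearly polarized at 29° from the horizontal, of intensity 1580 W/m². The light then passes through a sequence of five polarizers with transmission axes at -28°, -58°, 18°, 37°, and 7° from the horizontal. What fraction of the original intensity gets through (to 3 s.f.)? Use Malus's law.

I/I₀ ≈ 0.00873

By Malus's law, I₁ = 1580 W/m² · cos²(57°) = 468.7 W/m².
I₂ = I₁ · cos²(30°) = 468.7 · 0.75 = 351.5 W/m².
I₃ = I₂ · cos²(76°) = 351.5 · 0.05853 = 20.57 W/m².
I₄ = I₃ · cos²(19°) = 20.57 · 0.894 = 18.39 W/m².
I₅ = I₄ · cos²(30°) = 18.39 · 0.75 = 13.79 W/m².
Transmitted fraction = 0.00873.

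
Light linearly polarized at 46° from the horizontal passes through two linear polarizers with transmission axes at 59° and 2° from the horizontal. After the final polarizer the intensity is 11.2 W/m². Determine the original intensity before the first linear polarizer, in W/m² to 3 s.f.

I₀ ≈ 39.8 W/m²

I₁ = I₀ cos²(59° − 46°) = I₀ cos²(13°) = 0.9494 I₀.
I₂ = I₁ cos²(2° − 59°) = 0.9494 I₀ · cos²(57°) = 0.2816 I₀.
So 11.2 W/m² = 0.2816 I₀, giving I₀ = 11.2/0.2816 = 39.77 W/m².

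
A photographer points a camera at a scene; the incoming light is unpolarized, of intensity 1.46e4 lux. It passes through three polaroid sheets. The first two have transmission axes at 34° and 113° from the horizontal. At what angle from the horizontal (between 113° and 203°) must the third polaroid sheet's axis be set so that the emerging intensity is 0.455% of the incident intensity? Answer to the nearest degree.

θ ≈ 173°

Unpolarized light through the first polarizer → I₁ = ½ I₀, now polarized at 34°.
I₂ = I₁ cos²(113° − 34°) = 0.5 I₀ · cos²(79°) = 0.0182 I₀.
Need I₃/I₀ = 0.00455, so cos²(θ − 113°) = 0.00455 / 0.0182 = 0.2499.
θ − 113° = arccos(√0.2499) = 60.0°, giving θ ≈ 113 + 60.0 = 173.0°.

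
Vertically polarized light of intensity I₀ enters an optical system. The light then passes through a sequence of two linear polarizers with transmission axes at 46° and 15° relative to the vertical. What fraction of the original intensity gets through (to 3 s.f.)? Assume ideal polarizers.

I₁ = I₀ cos²(46° − 0°) = I₀ cos²(46°) = 0.4826 I₀.
I₂ = I₁ cos²(15° − 46°) = 0.4826 I₀ · cos²(31°) = 0.3545 I₀.
Transmitted fraction = 0.3545.

≈ 0.355 I₀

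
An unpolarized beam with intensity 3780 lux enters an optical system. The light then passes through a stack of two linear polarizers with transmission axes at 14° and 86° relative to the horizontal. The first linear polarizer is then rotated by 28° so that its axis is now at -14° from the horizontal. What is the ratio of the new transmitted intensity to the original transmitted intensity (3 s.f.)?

Before rotation:
Unpolarized light through the first polarizer → I₁ = ½ I₀, now polarized at 14°.
I₂ = I₁ cos²(86° − 14°) = 0.5 I₀ · cos²(72°) = 0.04775 I₀.
After rotation:
Unpolarized light through the first polarizer → I₁ = ½ I₀, now polarized at -14°.
Angle between axes 1 and 2: 80°. I₂ = 0.5 I₀ · cos²(80°) = 0.01508 I₀.
Ratio = 0.01508 / 0.04775 = 0.3158.

I_new/I_old ≈ 0.316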